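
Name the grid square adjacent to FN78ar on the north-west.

FN68xs

Longitude subsquare a = 0; −1 → -1, wraps to 23 = x, carry into square.
Longitude square 7; −1 → 6.
Latitude subsquare r = 17; +1 → 18 = s.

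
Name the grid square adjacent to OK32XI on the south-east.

Longitude subsquare x = 23; +1 → 24, wraps to 0 = a, carry into square.
Longitude square 3; +1 → 4.
Latitude subsquare i = 8; −1 → 7 = h.

OK42ah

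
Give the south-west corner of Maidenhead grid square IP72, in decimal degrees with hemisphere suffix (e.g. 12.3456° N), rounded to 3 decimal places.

62.000° N, 6.000° W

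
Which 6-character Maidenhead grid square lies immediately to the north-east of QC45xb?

Longitude subsquare x = 23; +1 → 24, wraps to 0 = a, carry into square.
Longitude square 4; +1 → 5.
Latitude subsquare b = 1; +1 → 2 = c.

QC55ac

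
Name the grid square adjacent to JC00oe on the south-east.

JC00pd

Longitude subsquare o = 14; +1 → 15 = p.
Latitude subsquare e = 4; −1 → 3 = d.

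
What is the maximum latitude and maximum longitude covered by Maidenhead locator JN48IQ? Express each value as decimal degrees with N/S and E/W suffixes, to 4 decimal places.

48.7083° N, 8.7500° E

Field J=9, N=13: +9·20° lon, +13·10° lat → SW at lon 0°, lat 40°.
Square 4, 8: +4·2° lon, +8·1° lat → SW at lon 8°, lat 48°.
Subsquare i=8, q=16: +8·0.0833333° lon, +16·0.0416667° lat → SW at lon 8.66667°, lat 48.6667°.
Cell spans 0.0833333° lon × 0.0416667° lat. NE corner is SW corner plus one full cell.
latitude 48.7083° N, longitude 8.7500° E.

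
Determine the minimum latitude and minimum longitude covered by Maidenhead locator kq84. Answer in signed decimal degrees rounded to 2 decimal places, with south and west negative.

74.00, 36.00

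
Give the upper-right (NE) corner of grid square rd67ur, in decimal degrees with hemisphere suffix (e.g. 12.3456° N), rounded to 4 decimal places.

52.2500° S, 173.7500° E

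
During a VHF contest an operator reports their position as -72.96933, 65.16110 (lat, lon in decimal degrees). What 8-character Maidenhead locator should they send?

MB27na97

Offset from 180°W / 90°S: lon 245.16110°, lat 17.03067°.
Field (20°×10°, letters A–R): 245.16110/20 → 12 → M, 17.03067/10 → 1 → B; chars MB.
Square (2°×1°, digits 0–9): 5.16110/2 → 2, 7.03067/1 → 7; chars 27.
Subsquare (5′×2.5′, letters a–x): 1.16110/0.0833333 → 13 → n, 0.03067/0.0416667 → 0 → a; chars na.
Extended square (30″×15″, digits 0–9): 0.07777/0.00833333 → 9, 0.03067/0.00416667 → 7; chars 97.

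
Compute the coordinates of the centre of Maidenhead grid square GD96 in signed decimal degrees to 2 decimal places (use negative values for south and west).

-53.50, -41.00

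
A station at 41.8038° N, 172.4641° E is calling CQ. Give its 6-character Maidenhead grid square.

Shift to the Maidenhead origin (180°W, 90°S): lon 352.4641, lat 131.8038.
Field: lon ⌊352.4641/20⌋ = 17 → R; lat ⌊131.8038/10⌋ = 13 → N.
Square: lon ⌊12.4641/2⌋ = 6; lat ⌊1.8038/1⌋ = 1.
Subsquare: lon ⌊0.4641/0.0833333⌋ = 5 → f; lat ⌊0.8038/0.0416667⌋ = 19 → t.

RN61ft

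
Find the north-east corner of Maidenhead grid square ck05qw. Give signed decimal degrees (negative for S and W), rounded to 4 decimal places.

15.9583, -138.5833

Field C=2, K=10: +2·20° lon, +10·10° lat → SW at lon -140°, lat 10°.
Square 0, 5: +0·2° lon, +5·1° lat → SW at lon -140°, lat 15°.
Subsquare q=16, w=22: +16·0.0833333° lon, +22·0.0416667° lat → SW at lon -138.667°, lat 15.9167°.
Cell spans 0.0833333° lon × 0.0416667° lat. NE corner is SW corner plus one full cell.
latitude 15.9583, longitude -138.5833.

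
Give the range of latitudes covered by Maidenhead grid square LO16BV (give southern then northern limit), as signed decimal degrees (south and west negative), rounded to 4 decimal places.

56.8750, 56.9167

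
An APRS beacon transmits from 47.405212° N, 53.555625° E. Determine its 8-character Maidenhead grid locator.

LN67sj67

Offset from 180°W / 90°S: lon 233.55562°, lat 137.40521°.
Field: 233.55562/20 → 11 → L, 137.40521/10 → 13 → N; chars LN.
Square: 13.55562/2 → 6, 7.40521/1 → 7; chars 67.
Subsquare: 1.55562/0.0833333 → 18 → s, 0.40521/0.0416667 → 9 → j; chars sj.
Extended square: 0.05562/0.00833333 → 6, 0.03021/0.00416667 → 7; chars 67.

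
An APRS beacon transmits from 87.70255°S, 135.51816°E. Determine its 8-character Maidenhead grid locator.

Offset from 180°W / 90°S: lon 315.51816°, lat 2.29745°.
Field: 315.51816/20 → 15 → P, 2.29745/10 → 0 → A; chars PA.
Square: 15.51816/2 → 7, 2.29745/1 → 2; chars 72.
Subsquare: 1.51816/0.0833333 → 18 → s, 0.29745/0.0416667 → 7 → h; chars sh.
Extended square: 0.01816/0.00833333 → 2, 0.00578/0.00416667 → 1; chars 21.

PA72sh21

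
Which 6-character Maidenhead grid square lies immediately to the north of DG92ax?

DG93aa

Latitude subsquare x = 23; +1 → 24, wraps to 0 = a, carry into square.
Latitude square 2; +1 → 3.
The longitude characters are unchanged.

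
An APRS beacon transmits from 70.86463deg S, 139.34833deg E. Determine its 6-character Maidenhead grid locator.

PB99qd

Shift to the Maidenhead origin (180°W, 90°S): lon 319.3483, lat 19.1354.
Field: lon ⌊319.3483/20⌋ = 15 → P; lat ⌊19.1354/10⌋ = 1 → B.
Square: lon ⌊19.3483/2⌋ = 9; lat ⌊9.1354/1⌋ = 9.
Subsquare: lon ⌊1.3483/0.0833333⌋ = 16 → q; lat ⌊0.1354/0.0416667⌋ = 3 → d.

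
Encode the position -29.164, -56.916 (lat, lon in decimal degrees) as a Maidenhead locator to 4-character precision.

GG10

Add 180° to longitude and 90° to latitude: 123.08, 60.84.
Field: 123.08/20 → 6 → G, 60.84/10 → 6 → G; chars GG.
Square: 3.08/2 → 1, 0.84/1 → 0; chars 10.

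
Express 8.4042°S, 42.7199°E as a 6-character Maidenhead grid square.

LI11io

Shift to the Maidenhead origin (180°W, 90°S): lon 222.7199, lat 81.5958.
Field: lon ⌊222.7199/20⌋ = 11 → L; lat ⌊81.5958/10⌋ = 8 → I.
Square: lon ⌊2.7199/2⌋ = 1; lat ⌊1.5958/1⌋ = 1.
Subsquare: lon ⌊0.7199/0.0833333⌋ = 8 → i; lat ⌊0.5958/0.0416667⌋ = 14 → o.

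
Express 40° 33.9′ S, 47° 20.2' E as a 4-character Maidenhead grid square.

Shift to the Maidenhead origin (180°W, 90°S): lon 227.34, lat 49.44.
Field (20°×10°, letters A–R): lon ⌊227.34/20⌋ = 11 → L; lat ⌊49.44/10⌋ = 4 → E.
Square (2°×1°, digits 0–9): lon ⌊7.34/2⌋ = 3; lat ⌊9.44/1⌋ = 9.

LE39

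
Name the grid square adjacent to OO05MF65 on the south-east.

OO05mf74

Longitude extended square 6; +1 → 7.
Latitude extended square 5; −1 → 4.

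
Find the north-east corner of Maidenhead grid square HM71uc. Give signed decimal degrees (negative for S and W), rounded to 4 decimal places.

31.1250, -24.2500

Field H=7, M=12: +7·20° lon, +12·10° lat → SW at lon -40°, lat 30°.
Square 7, 1: +7·2° lon, +1·1° lat → SW at lon -26°, lat 31°.
Subsquare u=20, c=2: +20·0.0833333° lon, +2·0.0416667° lat → SW at lon -24.3333°, lat 31.0833°.
Cell spans 0.0833333° lon × 0.0416667° lat. NE corner is SW corner plus one full cell.
latitude 31.1250, longitude -24.2500.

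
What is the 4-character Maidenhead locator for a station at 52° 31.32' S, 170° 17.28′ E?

Shift to the Maidenhead origin (180°W, 90°S): lon 350.29, lat 37.48.
Field: lon ⌊350.29/20⌋ = 17 → R; lat ⌊37.48/10⌋ = 3 → D.
Square: lon ⌊10.29/2⌋ = 5; lat ⌊7.48/1⌋ = 7.

RD57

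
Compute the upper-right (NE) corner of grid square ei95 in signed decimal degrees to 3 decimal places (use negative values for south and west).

-4.000, -80.000

Field E=4, I=8: +4·20° lon, +8·10° lat → SW at lon -100°, lat -10°.
Square 9, 5: +9·2° lon, +5·1° lat → SW at lon -82°, lat -5°.
Cell spans 2° lon × 1° lat. NE corner is SW corner plus one full cell.
latitude -4.000, longitude -80.000.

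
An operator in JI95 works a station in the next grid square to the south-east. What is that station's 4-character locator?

Longitude square 9; +1 → 10, wraps to 0, carry into field.
Longitude field J = 9; +1 → 10 = K.
Latitude square 5; −1 → 4.

KI04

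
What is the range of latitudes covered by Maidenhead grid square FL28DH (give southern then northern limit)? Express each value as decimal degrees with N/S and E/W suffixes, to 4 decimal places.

Field F=5, L=11: +5·20° lon, +11·10° lat → SW at lon -80°, lat 20°.
Square 2, 8: +2·2° lon, +8·1° lat → SW at lon -76°, lat 28°.
Subsquare d=3, h=7: +3·0.0833333° lon, +7·0.0416667° lat → SW at lon -75.75°, lat 28.2917°.
Cell spans 0.0833333° lon × 0.0416667° lat.
south 28.2917° N, north 28.3333° N.

28.2917° N, 28.3333° N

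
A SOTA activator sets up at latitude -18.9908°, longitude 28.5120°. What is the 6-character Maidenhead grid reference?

Add 180° to longitude and 90° to latitude: 208.5120, 71.0092.
Field: lon ⌊208.5120/20⌋ = 10 → K; lat ⌊71.0092/10⌋ = 7 → H.
Square: lon ⌊8.5120/2⌋ = 4; lat ⌊1.0092/1⌋ = 1.
Subsquare: lon ⌊0.5120/0.0833333⌋ = 6 → g; lat ⌊0.0092/0.0416667⌋ = 0 → a.

KH41ga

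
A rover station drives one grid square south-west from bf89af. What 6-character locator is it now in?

BF79xe

Longitude subsquare a = 0; −1 → -1, wraps to 23 = x, carry into square.
Longitude square 8; −1 → 7.
Latitude subsquare f = 5; −1 → 4 = e.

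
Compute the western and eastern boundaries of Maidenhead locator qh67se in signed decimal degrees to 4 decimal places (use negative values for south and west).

153.5000, 153.5833

Field Q=16, H=7: +16·20° lon, +7·10° lat → SW at lon 140°, lat -20°.
Square 6, 7: +6·2° lon, +7·1° lat → SW at lon 152°, lat -13°.
Subsquare s=18, e=4: +18·0.0833333° lon, +4·0.0416667° lat → SW at lon 153.5°, lat -12.8333°.
Cell spans 0.0833333° lon × 0.0416667° lat.
west 153.5000, east 153.5833.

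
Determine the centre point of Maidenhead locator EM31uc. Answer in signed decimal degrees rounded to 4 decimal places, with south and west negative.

31.1042, -92.2917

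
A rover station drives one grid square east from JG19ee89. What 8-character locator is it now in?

Longitude extended square 8; +1 → 9.
The latitude characters are unchanged.

JG19ee99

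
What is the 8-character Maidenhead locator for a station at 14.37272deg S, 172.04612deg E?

RH65ap50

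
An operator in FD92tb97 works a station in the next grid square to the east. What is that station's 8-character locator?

Longitude extended square 9; +1 → 10, wraps to 0, carry into subsquare.
Longitude subsquare t = 19; +1 → 20 = u.
The latitude characters are unchanged.

FD92ub07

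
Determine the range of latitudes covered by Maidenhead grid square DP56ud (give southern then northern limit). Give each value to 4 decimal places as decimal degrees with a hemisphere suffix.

66.1250° N, 66.1667° N

Field D=3, P=15: +3·20° lon, +15·10° lat → SW at lon -120°, lat 60°.
Square 5, 6: +5·2° lon, +6·1° lat → SW at lon -110°, lat 66°.
Subsquare u=20, d=3: +20·0.0833333° lon, +3·0.0416667° lat → SW at lon -108.333°, lat 66.125°.
Cell spans 0.0833333° lon × 0.0416667° lat.
south 66.1250° N, north 66.1667° N.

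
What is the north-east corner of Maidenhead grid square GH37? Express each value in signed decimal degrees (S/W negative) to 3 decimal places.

-12.000, -52.000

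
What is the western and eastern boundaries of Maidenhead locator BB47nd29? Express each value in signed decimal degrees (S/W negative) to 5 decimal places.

-150.90000, -150.89167

Field B=1, B=1: +1·20° lon, +1·10° lat → SW at lon -160°, lat -80°.
Square 4, 7: +4·2° lon, +7·1° lat → SW at lon -152°, lat -73°.
Subsquare n=13, d=3: +13·0.0833333° lon, +3·0.0416667° lat → SW at lon -150.917°, lat -72.875°.
Extended square 2, 9: +2·0.00833333° lon, +9·0.00416667° lat → SW at lon -150.9°, lat -72.8375°.
Cell spans 0.00833333° lon × 0.00416667° lat.
west -150.90000, east -150.89167.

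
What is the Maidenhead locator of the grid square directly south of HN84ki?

HN84kh

Latitude subsquare i = 8; −1 → 7 = h.
The longitude characters are unchanged.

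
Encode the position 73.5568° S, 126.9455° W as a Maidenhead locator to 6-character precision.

CB66mk

Shift to the Maidenhead origin (180°W, 90°S): lon 53.0545, lat 16.4432.
Field (20°×10°, letters A–R): 53.0545/20 → 2 → C, 16.4432/10 → 1 → B; chars CB.
Square (2°×1°, digits 0–9): 13.0545/2 → 6, 6.4432/1 → 6; chars 66.
Subsquare (5′×2.5′, letters a–x): 1.0545/0.0833333 → 12 → m, 0.4432/0.0416667 → 10 → k; chars mk.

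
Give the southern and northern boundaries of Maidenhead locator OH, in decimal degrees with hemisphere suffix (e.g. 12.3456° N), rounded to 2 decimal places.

20.00° S, 10.00° S

Field O=14, H=7: +14·20° lon, +7·10° lat → SW at lon 100°, lat -20°.
Cell spans 20° lon × 10° lat.
south 20.00° S, north 10.00° S.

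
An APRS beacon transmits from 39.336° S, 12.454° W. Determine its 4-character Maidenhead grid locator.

Offset from 180°W / 90°S: lon 167.55°, lat 50.66°.
Field: 167.55/20 → 8 → I, 50.66/10 → 5 → F; chars IF.
Square: 7.55/2 → 3, 0.66/1 → 0; chars 30.

IF30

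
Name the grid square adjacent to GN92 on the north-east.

HN03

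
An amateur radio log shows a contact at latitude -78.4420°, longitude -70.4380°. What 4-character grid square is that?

FB41

Offset from 180°W / 90°S: lon 109.56°, lat 11.56°.
Field: lon ⌊109.56/20⌋ = 5 → F; lat ⌊11.56/10⌋ = 1 → B.
Square: lon ⌊9.56/2⌋ = 4; lat ⌊1.56/1⌋ = 1.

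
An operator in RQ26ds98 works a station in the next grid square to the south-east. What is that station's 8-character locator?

RQ26es07

Longitude extended square 9; +1 → 10, wraps to 0, carry into subsquare.
Longitude subsquare d = 3; +1 → 4 = e.
Latitude extended square 8; −1 → 7.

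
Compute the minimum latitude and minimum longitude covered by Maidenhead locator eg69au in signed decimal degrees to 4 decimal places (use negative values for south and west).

-20.1667, -88.0000

Field E=4, G=6: +4·20° lon, +6·10° lat → SW at lon -100°, lat -30°.
Square 6, 9: +6·2° lon, +9·1° lat → SW at lon -88°, lat -21°.
Subsquare a=0, u=20: +0·0.0833333° lon, +20·0.0416667° lat → SW at lon -88°, lat -20.1667°.
latitude -20.1667, longitude -88.0000.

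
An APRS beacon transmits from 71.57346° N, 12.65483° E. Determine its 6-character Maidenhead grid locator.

Shift to the Maidenhead origin (180°W, 90°S): lon 192.6548, lat 161.5735.
Field: lon ⌊192.6548/20⌋ = 9 → J; lat ⌊161.5735/10⌋ = 16 → Q.
Square: lon ⌊12.6548/2⌋ = 6; lat ⌊1.5735/1⌋ = 1.
Subsquare: lon ⌊0.6548/0.0833333⌋ = 7 → h; lat ⌊0.5735/0.0416667⌋ = 13 → n.

JQ61hn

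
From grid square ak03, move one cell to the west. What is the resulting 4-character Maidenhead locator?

RK93

Longitude square 0; −1 → -1, wraps to 9, carry into field.
Longitude field A = 0; −1 → -1, wraps to 17 = R, wrapping around the antimeridian.
The latitude characters are unchanged.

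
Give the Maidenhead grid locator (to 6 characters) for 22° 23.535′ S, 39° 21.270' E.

KG97qo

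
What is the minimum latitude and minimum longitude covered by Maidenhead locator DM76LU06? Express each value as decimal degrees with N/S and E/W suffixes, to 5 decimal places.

36.85833° N, 105.08333° W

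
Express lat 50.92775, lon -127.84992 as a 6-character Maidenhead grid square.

CO60bw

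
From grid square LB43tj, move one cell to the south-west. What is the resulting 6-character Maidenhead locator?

LB43si

Longitude subsquare t = 19; −1 → 18 = s.
Latitude subsquare j = 9; −1 → 8 = i.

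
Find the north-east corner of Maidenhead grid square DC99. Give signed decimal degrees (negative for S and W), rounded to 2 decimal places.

-60.00, -100.00

Field D=3, C=2: +3·20° lon, +2·10° lat → SW at lon -120°, lat -70°.
Square 9, 9: +9·2° lon, +9·1° lat → SW at lon -102°, lat -61°.
Cell spans 2° lon × 1° lat. NE corner is SW corner plus one full cell.
latitude -60.00, longitude -100.00.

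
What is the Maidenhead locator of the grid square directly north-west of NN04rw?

Longitude subsquare r = 17; −1 → 16 = q.
Latitude subsquare w = 22; +1 → 23 = x.

NN04qx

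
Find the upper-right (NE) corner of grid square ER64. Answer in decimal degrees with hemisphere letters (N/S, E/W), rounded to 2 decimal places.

85.00° N, 86.00° W

Field E=4, R=17: +4·20° lon, +17·10° lat → SW at lon -100°, lat 80°.
Square 6, 4: +6·2° lon, +4·1° lat → SW at lon -88°, lat 84°.
Cell spans 2° lon × 1° lat. NE corner is SW corner plus one full cell.
latitude 85.00° N, longitude 86.00° W.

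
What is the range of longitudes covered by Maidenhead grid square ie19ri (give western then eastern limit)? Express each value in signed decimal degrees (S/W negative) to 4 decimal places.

-16.5833, -16.5000

Field I=8, E=4: +8·20° lon, +4·10° lat → SW at lon -20°, lat -50°.
Square 1, 9: +1·2° lon, +9·1° lat → SW at lon -18°, lat -41°.
Subsquare r=17, i=8: +17·0.0833333° lon, +8·0.0416667° lat → SW at lon -16.5833°, lat -40.6667°.
Cell spans 0.0833333° lon × 0.0416667° lat.
west -16.5833, east -16.5000.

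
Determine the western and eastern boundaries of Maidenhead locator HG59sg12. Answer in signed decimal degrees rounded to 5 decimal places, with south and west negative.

-28.49167, -28.48333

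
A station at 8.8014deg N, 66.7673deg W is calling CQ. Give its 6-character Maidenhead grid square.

FJ68ot

Offset from 180°W / 90°S: lon 113.2327°, lat 98.8014°.
Field (20°×10°, letters A–R): 113.2327/20 → 5 → F, 98.8014/10 → 9 → J; chars FJ.
Square (2°×1°, digits 0–9): 13.2327/2 → 6, 8.8014/1 → 8; chars 68.
Subsquare (5′×2.5′, letters a–x): 1.2327/0.0833333 → 14 → o, 0.8014/0.0416667 → 19 → t; chars ot.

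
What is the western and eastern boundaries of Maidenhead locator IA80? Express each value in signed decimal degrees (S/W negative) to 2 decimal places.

Field I=8, A=0: +8·20° lon, +0·10° lat → SW at lon -20°, lat -90°.
Square 8, 0: +8·2° lon, +0·1° lat → SW at lon -4°, lat -90°.
Cell spans 2° lon × 1° lat.
west -4.00, east -2.00.

-4.00, -2.00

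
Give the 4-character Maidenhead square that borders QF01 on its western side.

PF91

Longitude square 0; −1 → -1, wraps to 9, carry into field.
Longitude field Q = 16; −1 → 15 = P.
The latitude characters are unchanged.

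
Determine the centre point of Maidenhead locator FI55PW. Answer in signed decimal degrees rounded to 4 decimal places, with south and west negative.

-4.0625, -68.7083

Field F=5, I=8: +5·20° lon, +8·10° lat → SW at lon -80°, lat -10°.
Square 5, 5: +5·2° lon, +5·1° lat → SW at lon -70°, lat -5°.
Subsquare p=15, w=22: +15·0.0833333° lon, +22·0.0416667° lat → SW at lon -68.75°, lat -4.08333°.
Cell spans 0.0833333° lon × 0.0416667° lat. Centre is SW corner plus half of each.
latitude -4.0625, longitude -68.7083.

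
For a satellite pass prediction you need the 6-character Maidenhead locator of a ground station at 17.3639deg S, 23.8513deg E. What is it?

KH12wp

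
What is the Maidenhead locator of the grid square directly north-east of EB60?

EB71

Longitude square 6; +1 → 7.
Latitude square 0; +1 → 1.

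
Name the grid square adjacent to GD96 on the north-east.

HD07

Longitude square 9; +1 → 10, wraps to 0, carry into field.
Longitude field G = 6; +1 → 7 = H.
Latitude square 6; +1 → 7.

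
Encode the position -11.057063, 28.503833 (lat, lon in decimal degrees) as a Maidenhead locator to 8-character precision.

KH48gw06

Shift to the Maidenhead origin (180°W, 90°S): lon 208.50383, lat 78.94294.
Field: lon ⌊208.50383/20⌋ = 10 → K; lat ⌊78.94294/10⌋ = 7 → H.
Square: lon ⌊8.50383/2⌋ = 4; lat ⌊8.94294/1⌋ = 8.
Subsquare: lon ⌊0.50383/0.0833333⌋ = 6 → g; lat ⌊0.94294/0.0416667⌋ = 22 → w.
Extended square: lon ⌊0.00383/0.00833333⌋ = 0; lat ⌊0.02627/0.00416667⌋ = 6.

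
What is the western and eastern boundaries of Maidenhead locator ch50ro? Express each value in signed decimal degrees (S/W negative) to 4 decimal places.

-128.5833, -128.5000

Field C=2, H=7: +2·20° lon, +7·10° lat → SW at lon -140°, lat -20°.
Square 5, 0: +5·2° lon, +0·1° lat → SW at lon -130°, lat -20°.
Subsquare r=17, o=14: +17·0.0833333° lon, +14·0.0416667° lat → SW at lon -128.583°, lat -19.4167°.
Cell spans 0.0833333° lon × 0.0416667° lat.
west -128.5833, east -128.5000.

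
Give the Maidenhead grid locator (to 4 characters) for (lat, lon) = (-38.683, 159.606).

QF91

Offset from 180°W / 90°S: lon 339.61°, lat 51.32°.
Field (20°×10°, letters A–R): 339.61/20 → 16 → Q, 51.32/10 → 5 → F; chars QF.
Square (2°×1°, digits 0–9): 19.61/2 → 9, 1.32/1 → 1; chars 91.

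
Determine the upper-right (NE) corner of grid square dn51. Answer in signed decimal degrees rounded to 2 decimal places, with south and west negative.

Field D=3, N=13: +3·20° lon, +13·10° lat → SW at lon -120°, lat 40°.
Square 5, 1: +5·2° lon, +1·1° lat → SW at lon -110°, lat 41°.
Cell spans 2° lon × 1° lat. NE corner is SW corner plus one full cell.
latitude 42.00, longitude -108.00.

42.00, -108.00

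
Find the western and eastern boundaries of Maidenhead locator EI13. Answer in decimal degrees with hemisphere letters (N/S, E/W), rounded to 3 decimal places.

98.000° W, 96.000° W

Field E=4, I=8: +4·20° lon, +8·10° lat → SW at lon -100°, lat -10°.
Square 1, 3: +1·2° lon, +3·1° lat → SW at lon -98°, lat -7°.
Cell spans 2° lon × 1° lat.
west 98.000° W, east 96.000° W.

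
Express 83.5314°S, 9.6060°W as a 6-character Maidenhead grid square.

IA56el

Add 180° to longitude and 90° to latitude: 170.3940, 6.4686.
Field: 170.3940/20 → 8 → I, 6.4686/10 → 0 → A; chars IA.
Square: 10.3940/2 → 5, 6.4686/1 → 6; chars 56.
Subsquare: 0.3940/0.0833333 → 4 → e, 0.4686/0.0416667 → 11 → l; chars el.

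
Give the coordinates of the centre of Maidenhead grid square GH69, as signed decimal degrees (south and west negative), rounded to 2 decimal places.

-10.50, -47.00

Field G=6, H=7: +6·20° lon, +7·10° lat → SW at lon -60°, lat -20°.
Square 6, 9: +6·2° lon, +9·1° lat → SW at lon -48°, lat -11°.
Cell spans 2° lon × 1° lat. Centre is SW corner plus half of each.
latitude -10.50, longitude -47.00.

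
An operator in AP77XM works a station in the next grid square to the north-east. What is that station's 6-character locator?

Longitude subsquare x = 23; +1 → 24, wraps to 0 = a, carry into square.
Longitude square 7; +1 → 8.
Latitude subsquare m = 12; +1 → 13 = n.

AP87an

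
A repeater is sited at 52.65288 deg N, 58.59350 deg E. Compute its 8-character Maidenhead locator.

Offset from 180°W / 90°S: lon 238.59350°, lat 142.65288°.
Field: lon ⌊238.59350/20⌋ = 11 → L; lat ⌊142.65288/10⌋ = 14 → O.
Square: lon ⌊18.59350/2⌋ = 9; lat ⌊2.65288/1⌋ = 2.
Subsquare: lon ⌊0.59350/0.0833333⌋ = 7 → h; lat ⌊0.65288/0.0416667⌋ = 15 → p.
Extended square: lon ⌊0.01017/0.00833333⌋ = 1; lat ⌊0.02788/0.00416667⌋ = 6.

LO92hp16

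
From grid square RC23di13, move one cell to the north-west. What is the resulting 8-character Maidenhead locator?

RC23di04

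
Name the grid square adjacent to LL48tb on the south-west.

LL48sa

Longitude subsquare t = 19; −1 → 18 = s.
Latitude subsquare b = 1; −1 → 0 = a.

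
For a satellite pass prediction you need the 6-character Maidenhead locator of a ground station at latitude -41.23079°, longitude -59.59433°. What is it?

GE08es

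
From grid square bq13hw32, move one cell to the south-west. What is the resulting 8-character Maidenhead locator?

Longitude extended square 3; −1 → 2.
Latitude extended square 2; −1 → 1.

BQ13hw21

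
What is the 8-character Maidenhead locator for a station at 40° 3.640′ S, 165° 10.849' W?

Shift to the Maidenhead origin (180°W, 90°S): lon 14.81918, lat 49.93933.
Field: lon ⌊14.81918/20⌋ = 0 → A; lat ⌊49.93933/10⌋ = 4 → E.
Square: lon ⌊14.81918/2⌋ = 7; lat ⌊9.93933/1⌋ = 9.
Subsquare: lon ⌊0.81918/0.0833333⌋ = 9 → j; lat ⌊0.93933/0.0416667⌋ = 22 → w.
Extended square: lon ⌊0.06918/0.00833333⌋ = 8; lat ⌊0.02267/0.00416667⌋ = 5.

AE79jw85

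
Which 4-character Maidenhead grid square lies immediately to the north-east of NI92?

Longitude square 9; +1 → 10, wraps to 0, carry into field.
Longitude field N = 13; +1 → 14 = O.
Latitude square 2; +1 → 3.

OI03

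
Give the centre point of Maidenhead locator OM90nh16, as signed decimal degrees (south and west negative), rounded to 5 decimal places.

30.31875, 119.09583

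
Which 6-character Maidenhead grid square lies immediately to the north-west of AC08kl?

AC08jm

Longitude subsquare k = 10; −1 → 9 = j.
Latitude subsquare l = 11; +1 → 12 = m.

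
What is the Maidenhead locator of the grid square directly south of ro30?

RN39

Latitude square 0; −1 → -1, wraps to 9, carry into field.
Latitude field O = 14; −1 → 13 = N.
The longitude characters are unchanged.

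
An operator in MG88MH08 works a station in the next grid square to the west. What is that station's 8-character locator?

MG88lh98

Longitude extended square 0; −1 → -1, wraps to 9, carry into subsquare.
Longitude subsquare m = 12; −1 → 11 = l.
The latitude characters are unchanged.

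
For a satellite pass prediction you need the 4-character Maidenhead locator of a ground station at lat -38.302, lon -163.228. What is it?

Shift to the Maidenhead origin (180°W, 90°S): lon 16.77, lat 51.70.
Field (20°×10°, letters A–R): lon ⌊16.77/20⌋ = 0 → A; lat ⌊51.70/10⌋ = 5 → F.
Square (2°×1°, digits 0–9): lon ⌊16.77/2⌋ = 8; lat ⌊1.70/1⌋ = 1.

AF81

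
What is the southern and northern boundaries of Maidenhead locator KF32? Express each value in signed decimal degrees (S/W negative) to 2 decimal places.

Field K=10, F=5: +10·20° lon, +5·10° lat → SW at lon 20°, lat -40°.
Square 3, 2: +3·2° lon, +2·1° lat → SW at lon 26°, lat -38°.
Cell spans 2° lon × 1° lat.
south -38.00, north -37.00.

-38.00, -37.00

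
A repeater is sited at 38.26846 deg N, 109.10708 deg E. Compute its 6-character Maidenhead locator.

OM48ng

Shift to the Maidenhead origin (180°W, 90°S): lon 289.1071, lat 128.2685.
Field: 289.1071/20 → 14 → O, 128.2685/10 → 12 → M; chars OM.
Square: 9.1071/2 → 4, 8.2685/1 → 8; chars 48.
Subsquare: 1.1071/0.0833333 → 13 → n, 0.2685/0.0416667 → 6 → g; chars ng.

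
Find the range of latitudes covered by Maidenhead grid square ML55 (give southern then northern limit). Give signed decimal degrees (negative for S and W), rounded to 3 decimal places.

Field M=12, L=11: +12·20° lon, +11·10° lat → SW at lon 60°, lat 20°.
Square 5, 5: +5·2° lon, +5·1° lat → SW at lon 70°, lat 25°.
Cell spans 2° lon × 1° lat.
south 25.000, north 26.000.

25.000, 26.000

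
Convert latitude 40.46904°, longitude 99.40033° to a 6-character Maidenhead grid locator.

NN90ql

Shift to the Maidenhead origin (180°W, 90°S): lon 279.4003, lat 130.4690.
Field (20°×10°, letters A–R): 279.4003/20 → 13 → N, 130.4690/10 → 13 → N; chars NN.
Square (2°×1°, digits 0–9): 19.4003/2 → 9, 0.4690/1 → 0; chars 90.
Subsquare (5′×2.5′, letters a–x): 1.4003/0.0833333 → 16 → q, 0.4690/0.0416667 → 11 → l; chars ql.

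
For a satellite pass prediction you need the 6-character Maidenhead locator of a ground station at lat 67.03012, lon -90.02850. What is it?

Shift to the Maidenhead origin (180°W, 90°S): lon 89.9715, lat 157.0301.
Field: 89.9715/20 → 4 → E, 157.0301/10 → 15 → P; chars EP.
Square: 9.9715/2 → 4, 7.0301/1 → 7; chars 47.
Subsquare: 1.9715/0.0833333 → 23 → x, 0.0301/0.0416667 → 0 → a; chars xa.

EP47xa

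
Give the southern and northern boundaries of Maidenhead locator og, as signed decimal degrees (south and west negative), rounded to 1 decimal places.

Field O=14, G=6: +14·20° lon, +6·10° lat → SW at lon 100°, lat -30°.
Cell spans 20° lon × 10° lat.
south -30.0, north -20.0.

-30.0, -20.0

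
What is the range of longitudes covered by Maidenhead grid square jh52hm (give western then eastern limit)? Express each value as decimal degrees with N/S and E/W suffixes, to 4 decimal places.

Field J=9, H=7: +9·20° lon, +7·10° lat → SW at lon 0°, lat -20°.
Square 5, 2: +5·2° lon, +2·1° lat → SW at lon 10°, lat -18°.
Subsquare h=7, m=12: +7·0.0833333° lon, +12·0.0416667° lat → SW at lon 10.5833°, lat -17.5°.
Cell spans 0.0833333° lon × 0.0416667° lat.
west 10.5833° E, east 10.6667° E.

10.5833° E, 10.6667° E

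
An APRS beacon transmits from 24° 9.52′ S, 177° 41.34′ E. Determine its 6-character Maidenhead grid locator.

RG85uu

Add 180° to longitude and 90° to latitude: 357.6890, 65.8413.
Field (20°×10°, letters A–R): 357.6890/20 → 17 → R, 65.8413/10 → 6 → G; chars RG.
Square (2°×1°, digits 0–9): 17.6890/2 → 8, 5.8413/1 → 5; chars 85.
Subsquare (5′×2.5′, letters a–x): 1.6890/0.0833333 → 20 → u, 0.8413/0.0416667 → 20 → u; chars uu.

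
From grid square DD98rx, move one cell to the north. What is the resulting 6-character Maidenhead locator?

Latitude subsquare x = 23; +1 → 24, wraps to 0 = a, carry into square.
Latitude square 8; +1 → 9.
The longitude characters are unchanged.

DD99ra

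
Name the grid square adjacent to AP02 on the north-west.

RP93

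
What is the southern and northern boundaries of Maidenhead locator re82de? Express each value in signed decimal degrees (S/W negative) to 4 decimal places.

-47.8333, -47.7917

Field R=17, E=4: +17·20° lon, +4·10° lat → SW at lon 160°, lat -50°.
Square 8, 2: +8·2° lon, +2·1° lat → SW at lon 176°, lat -48°.
Subsquare d=3, e=4: +3·0.0833333° lon, +4·0.0416667° lat → SW at lon 176.25°, lat -47.8333°.
Cell spans 0.0833333° lon × 0.0416667° lat.
south -47.8333, north -47.7917.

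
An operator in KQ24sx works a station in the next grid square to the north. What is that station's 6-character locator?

Latitude subsquare x = 23; +1 → 24, wraps to 0 = a, carry into square.
Latitude square 4; +1 → 5.
The longitude characters are unchanged.

KQ25sa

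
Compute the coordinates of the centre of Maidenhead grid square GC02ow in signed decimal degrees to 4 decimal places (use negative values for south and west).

Field G=6, C=2: +6·20° lon, +2·10° lat → SW at lon -60°, lat -70°.
Square 0, 2: +0·2° lon, +2·1° lat → SW at lon -60°, lat -68°.
Subsquare o=14, w=22: +14·0.0833333° lon, +22·0.0416667° lat → SW at lon -58.8333°, lat -67.0833°.
Cell spans 0.0833333° lon × 0.0416667° lat. Centre is SW corner plus half of each.
latitude -67.0625, longitude -58.7917.

-67.0625, -58.7917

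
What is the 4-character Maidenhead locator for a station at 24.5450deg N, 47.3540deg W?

Shift to the Maidenhead origin (180°W, 90°S): lon 132.65, lat 114.55.
Field: lon ⌊132.65/20⌋ = 6 → G; lat ⌊114.55/10⌋ = 11 → L.
Square: lon ⌊12.65/2⌋ = 6; lat ⌊4.55/1⌋ = 4.

GL64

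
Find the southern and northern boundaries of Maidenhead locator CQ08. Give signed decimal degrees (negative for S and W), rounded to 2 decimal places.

78.00, 79.00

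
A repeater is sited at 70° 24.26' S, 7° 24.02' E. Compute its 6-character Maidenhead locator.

JB39qo

Add 180° to longitude and 90° to latitude: 187.4003, 19.5957.
Field (20°×10°, letters A–R): 187.4003/20 → 9 → J, 19.5957/10 → 1 → B; chars JB.
Square (2°×1°, digits 0–9): 7.4003/2 → 3, 9.5957/1 → 9; chars 39.
Subsquare (5′×2.5′, letters a–x): 1.4003/0.0833333 → 16 → q, 0.5957/0.0416667 → 14 → o; chars qo.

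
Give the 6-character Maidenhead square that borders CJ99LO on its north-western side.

CJ99kp

Longitude subsquare l = 11; −1 → 10 = k.
Latitude subsquare o = 14; +1 → 15 = p.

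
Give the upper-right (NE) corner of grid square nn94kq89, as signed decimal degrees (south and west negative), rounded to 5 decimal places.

Field N=13, N=13: +13·20° lon, +13·10° lat → SW at lon 80°, lat 40°.
Square 9, 4: +9·2° lon, +4·1° lat → SW at lon 98°, lat 44°.
Subsquare k=10, q=16: +10·0.0833333° lon, +16·0.0416667° lat → SW at lon 98.8333°, lat 44.6667°.
Extended square 8, 9: +8·0.00833333° lon, +9·0.00416667° lat → SW at lon 98.9°, lat 44.7042°.
Cell spans 0.00833333° lon × 0.00416667° lat. NE corner is SW corner plus one full cell.
latitude 44.70833, longitude 98.90833.

44.70833, 98.90833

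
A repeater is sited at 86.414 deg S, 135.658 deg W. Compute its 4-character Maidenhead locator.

CA23

Offset from 180°W / 90°S: lon 44.34°, lat 3.59°.
Field: lon ⌊44.34/20⌋ = 2 → C; lat ⌊3.59/10⌋ = 0 → A.
Square: lon ⌊4.34/2⌋ = 2; lat ⌊3.59/1⌋ = 3.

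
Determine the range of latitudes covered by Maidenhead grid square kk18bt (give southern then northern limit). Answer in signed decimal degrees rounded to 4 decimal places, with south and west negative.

18.7917, 18.8333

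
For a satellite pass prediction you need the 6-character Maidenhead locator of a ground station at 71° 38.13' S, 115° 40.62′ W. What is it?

DB28di

Shift to the Maidenhead origin (180°W, 90°S): lon 64.3230, lat 18.3645.
Field (20°×10°, letters A–R): lon ⌊64.3230/20⌋ = 3 → D; lat ⌊18.3645/10⌋ = 1 → B.
Square (2°×1°, digits 0–9): lon ⌊4.3230/2⌋ = 2; lat ⌊8.3645/1⌋ = 8.
Subsquare (5′×2.5′, letters a–x): lon ⌊0.3230/0.0833333⌋ = 3 → d; lat ⌊0.3645/0.0416667⌋ = 8 → i.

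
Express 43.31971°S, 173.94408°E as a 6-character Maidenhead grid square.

RE66xq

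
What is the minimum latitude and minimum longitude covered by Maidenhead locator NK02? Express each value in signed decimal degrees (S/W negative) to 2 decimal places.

12.00, 80.00

Field N=13, K=10: +13·20° lon, +10·10° lat → SW at lon 80°, lat 10°.
Square 0, 2: +0·2° lon, +2·1° lat → SW at lon 80°, lat 12°.
latitude 12.00, longitude 80.00.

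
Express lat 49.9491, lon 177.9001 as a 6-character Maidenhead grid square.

RN89ww

Add 180° to longitude and 90° to latitude: 357.9001, 139.9491.
Field: lon ⌊357.9001/20⌋ = 17 → R; lat ⌊139.9491/10⌋ = 13 → N.
Square: lon ⌊17.9001/2⌋ = 8; lat ⌊9.9491/1⌋ = 9.
Subsquare: lon ⌊1.9001/0.0833333⌋ = 22 → w; lat ⌊0.9491/0.0416667⌋ = 22 → w.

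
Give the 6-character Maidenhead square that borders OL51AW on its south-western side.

OL41xv

Longitude subsquare a = 0; −1 → -1, wraps to 23 = x, carry into square.
Longitude square 5; −1 → 4.
Latitude subsquare w = 22; −1 → 21 = v.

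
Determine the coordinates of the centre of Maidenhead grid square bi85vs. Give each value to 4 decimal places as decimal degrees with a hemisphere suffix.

4.2292° S, 142.2083° W

Field B=1, I=8: +1·20° lon, +8·10° lat → SW at lon -160°, lat -10°.
Square 8, 5: +8·2° lon, +5·1° lat → SW at lon -144°, lat -5°.
Subsquare v=21, s=18: +21·0.0833333° lon, +18·0.0416667° lat → SW at lon -142.25°, lat -4.25°.
Cell spans 0.0833333° lon × 0.0416667° lat. Centre is SW corner plus half of each.
latitude 4.2292° S, longitude 142.2083° W.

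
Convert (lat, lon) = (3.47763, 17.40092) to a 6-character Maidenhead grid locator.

JJ83ql

Add 180° to longitude and 90° to latitude: 197.4009, 93.4776.
Field: 197.4009/20 → 9 → J, 93.4776/10 → 9 → J; chars JJ.
Square: 17.4009/2 → 8, 3.4776/1 → 3; chars 83.
Subsquare: 1.4009/0.0833333 → 16 → q, 0.4776/0.0416667 → 11 → l; chars ql.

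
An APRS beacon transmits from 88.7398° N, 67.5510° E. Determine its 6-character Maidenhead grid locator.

MR38sr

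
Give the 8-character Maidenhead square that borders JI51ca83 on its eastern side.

Longitude extended square 8; +1 → 9.
The latitude characters are unchanged.

JI51ca93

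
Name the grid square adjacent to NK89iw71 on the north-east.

NK89iw82

Longitude extended square 7; +1 → 8.
Latitude extended square 1; +1 → 2.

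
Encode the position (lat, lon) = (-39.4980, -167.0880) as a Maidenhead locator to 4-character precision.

AF60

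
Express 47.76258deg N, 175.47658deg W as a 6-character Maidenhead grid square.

Shift to the Maidenhead origin (180°W, 90°S): lon 4.5234, lat 137.7626.
Field: lon ⌊4.5234/20⌋ = 0 → A; lat ⌊137.7626/10⌋ = 13 → N.
Square: lon ⌊4.5234/2⌋ = 2; lat ⌊7.7626/1⌋ = 7.
Subsquare: lon ⌊0.5234/0.0833333⌋ = 6 → g; lat ⌊0.7626/0.0416667⌋ = 18 → s.

AN27gs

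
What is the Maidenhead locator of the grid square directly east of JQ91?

Longitude square 9; +1 → 10, wraps to 0, carry into field.
Longitude field J = 9; +1 → 10 = K.
The latitude characters are unchanged.

KQ01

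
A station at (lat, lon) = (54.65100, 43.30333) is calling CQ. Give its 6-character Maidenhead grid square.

LO14pp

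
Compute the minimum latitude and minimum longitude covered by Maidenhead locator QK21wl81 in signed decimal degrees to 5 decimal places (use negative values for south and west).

Field Q=16, K=10: +16·20° lon, +10·10° lat → SW at lon 140°, lat 10°.
Square 2, 1: +2·2° lon, +1·1° lat → SW at lon 144°, lat 11°.
Subsquare w=22, l=11: +22·0.0833333° lon, +11·0.0416667° lat → SW at lon 145.833°, lat 11.4583°.
Extended square 8, 1: +8·0.00833333° lon, +1·0.00416667° lat → SW at lon 145.9°, lat 11.4625°.
latitude 11.46250, longitude 145.90000.

11.46250, 145.90000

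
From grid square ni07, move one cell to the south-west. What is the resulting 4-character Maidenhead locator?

Longitude square 0; −1 → -1, wraps to 9, carry into field.
Longitude field N = 13; −1 → 12 = M.
Latitude square 7; −1 → 6.

MI96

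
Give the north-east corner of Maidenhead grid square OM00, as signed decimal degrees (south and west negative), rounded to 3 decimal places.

31.000, 102.000

Field O=14, M=12: +14·20° lon, +12·10° lat → SW at lon 100°, lat 30°.
Square 0, 0: +0·2° lon, +0·1° lat → SW at lon 100°, lat 30°.
Cell spans 2° lon × 1° lat. NE corner is SW corner plus one full cell.
latitude 31.000, longitude 102.000.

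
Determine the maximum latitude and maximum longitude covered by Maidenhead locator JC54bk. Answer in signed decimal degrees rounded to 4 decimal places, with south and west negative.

Field J=9, C=2: +9·20° lon, +2·10° lat → SW at lon 0°, lat -70°.
Square 5, 4: +5·2° lon, +4·1° lat → SW at lon 10°, lat -66°.
Subsquare b=1, k=10: +1·0.0833333° lon, +10·0.0416667° lat → SW at lon 10.0833°, lat -65.5833°.
Cell spans 0.0833333° lon × 0.0416667° lat. NE corner is SW corner plus one full cell.
latitude -65.5417, longitude 10.1667.

-65.5417, 10.1667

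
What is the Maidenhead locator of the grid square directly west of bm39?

BM29

Longitude square 3; −1 → 2.
The latitude characters are unchanged.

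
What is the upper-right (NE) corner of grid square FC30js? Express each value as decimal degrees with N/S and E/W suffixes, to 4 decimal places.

69.2083° S, 73.1667° W

Field F=5, C=2: +5·20° lon, +2·10° lat → SW at lon -80°, lat -70°.
Square 3, 0: +3·2° lon, +0·1° lat → SW at lon -74°, lat -70°.
Subsquare j=9, s=18: +9·0.0833333° lon, +18·0.0416667° lat → SW at lon -73.25°, lat -69.25°.
Cell spans 0.0833333° lon × 0.0416667° lat. NE corner is SW corner plus one full cell.
latitude 69.2083° S, longitude 73.1667° W.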